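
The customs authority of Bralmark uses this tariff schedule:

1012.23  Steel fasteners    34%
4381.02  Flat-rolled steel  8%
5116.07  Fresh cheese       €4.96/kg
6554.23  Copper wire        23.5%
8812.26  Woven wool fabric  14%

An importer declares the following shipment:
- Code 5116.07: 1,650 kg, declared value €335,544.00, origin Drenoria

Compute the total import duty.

Line 1 (5116.07, Drenoria, 1,650 kg, €335,544.00):
Base rate for 5116.07 is €4.96/kg.
Duty = 1,650 × €4.96 = €8,184.00.

€8,184.00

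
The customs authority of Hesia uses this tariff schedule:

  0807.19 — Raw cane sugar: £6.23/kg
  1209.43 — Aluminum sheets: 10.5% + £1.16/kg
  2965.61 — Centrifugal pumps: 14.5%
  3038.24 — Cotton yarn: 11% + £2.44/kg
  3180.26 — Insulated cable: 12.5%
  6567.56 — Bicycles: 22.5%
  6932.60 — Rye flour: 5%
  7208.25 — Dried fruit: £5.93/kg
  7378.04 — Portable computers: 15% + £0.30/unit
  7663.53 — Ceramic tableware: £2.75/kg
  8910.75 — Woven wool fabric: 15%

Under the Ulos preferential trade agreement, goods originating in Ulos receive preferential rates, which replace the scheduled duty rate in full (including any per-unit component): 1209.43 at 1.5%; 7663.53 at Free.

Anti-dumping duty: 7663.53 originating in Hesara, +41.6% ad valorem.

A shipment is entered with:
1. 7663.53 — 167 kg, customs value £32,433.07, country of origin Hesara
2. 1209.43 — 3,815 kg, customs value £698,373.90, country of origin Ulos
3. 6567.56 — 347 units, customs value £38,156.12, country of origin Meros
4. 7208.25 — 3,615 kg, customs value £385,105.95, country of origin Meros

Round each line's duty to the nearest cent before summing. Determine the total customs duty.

£54,449.10

Line 1 (7663.53, Hesara, 167 kg, £32,433.07):
Base rate for 7663.53 is £2.75/kg.
7663.53 has an FTA preferential rate, but origin Hesara is not Ulos; base rate stands.
Additional duty on 7663.53 from Hesara: +41.6% ad valorem. Applied ad valorem rate = 41.6%.
Duty = £32,433.07 × 41.6% + 167 × £2.75 = £13,951.41.
Line 2 (1209.43, Ulos, 3,815 kg, £698,373.90):
Base rate for 1209.43 is 10.5% + £1.16/kg.
Origin Ulos qualifies under the Hesia–Ulos agreement and 1209.43 is covered: preferential rate 1.5% applies instead.
Duty = £698,373.90 × 1.5% = £10,475.61.
Line 3 (6567.56, Meros, 347 units, £38,156.12):
Base rate for 6567.56 is 22.5%.
Duty = £38,156.12 × 22.5% = £8,585.13.
Line 4 (7208.25, Meros, 3,615 kg, £385,105.95):
Base rate for 7208.25 is £5.93/kg.
Duty = 3,615 × £5.93 = £21,436.95.
Total = £13,951.41 + £10,475.61 + £8,585.13 + £21,436.95 = £54,449.10.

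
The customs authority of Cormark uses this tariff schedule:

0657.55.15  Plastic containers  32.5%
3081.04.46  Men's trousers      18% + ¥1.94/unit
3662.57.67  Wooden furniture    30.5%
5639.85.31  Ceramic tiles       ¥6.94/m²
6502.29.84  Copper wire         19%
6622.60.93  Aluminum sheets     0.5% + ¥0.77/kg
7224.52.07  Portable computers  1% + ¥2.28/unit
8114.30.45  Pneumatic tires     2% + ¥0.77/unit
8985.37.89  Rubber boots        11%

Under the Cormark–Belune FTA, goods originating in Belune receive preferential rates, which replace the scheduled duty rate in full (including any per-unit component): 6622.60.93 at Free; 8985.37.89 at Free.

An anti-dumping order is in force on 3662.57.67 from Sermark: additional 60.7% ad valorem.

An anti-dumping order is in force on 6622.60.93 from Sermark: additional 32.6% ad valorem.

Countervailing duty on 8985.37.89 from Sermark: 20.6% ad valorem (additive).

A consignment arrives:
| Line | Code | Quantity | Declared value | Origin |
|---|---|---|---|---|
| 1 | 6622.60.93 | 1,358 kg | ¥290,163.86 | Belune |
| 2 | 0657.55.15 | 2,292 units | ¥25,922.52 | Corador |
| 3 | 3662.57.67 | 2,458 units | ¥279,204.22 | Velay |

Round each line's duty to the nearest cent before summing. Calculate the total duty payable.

¥93,582.11

Line 1 (6622.60.93, Belune, 1,358 kg, ¥290,163.86):
Base rate for 6622.60.93 is 0.5% + ¥0.77/kg.
Origin Belune qualifies under the Cormark–Belune agreement and 6622.60.93 is covered: preferential rate Free applies instead.
The additional-duty order on 6622.60.93 targets Sermark, not Belune; it does not apply.
Duty = ¥290,163.86 × 0% = ¥0.00.
Line 2 (0657.55.15, Corador, 2,292 units, ¥25,922.52):
Base rate for 0657.55.15 is 32.5%.
Duty = ¥25,922.52 × 32.5% = ¥8,424.82.
Line 3 (3662.57.67, Velay, 2,458 units, ¥279,204.22):
Base rate for 3662.57.67 is 30.5%.
The additional-duty order on 3662.57.67 targets Sermark, not Velay; it does not apply.
Duty = ¥279,204.22 × 30.5% = ¥85,157.29.
Total = ¥0.00 + ¥8,424.82 + ¥85,157.29 = ¥93,582.11.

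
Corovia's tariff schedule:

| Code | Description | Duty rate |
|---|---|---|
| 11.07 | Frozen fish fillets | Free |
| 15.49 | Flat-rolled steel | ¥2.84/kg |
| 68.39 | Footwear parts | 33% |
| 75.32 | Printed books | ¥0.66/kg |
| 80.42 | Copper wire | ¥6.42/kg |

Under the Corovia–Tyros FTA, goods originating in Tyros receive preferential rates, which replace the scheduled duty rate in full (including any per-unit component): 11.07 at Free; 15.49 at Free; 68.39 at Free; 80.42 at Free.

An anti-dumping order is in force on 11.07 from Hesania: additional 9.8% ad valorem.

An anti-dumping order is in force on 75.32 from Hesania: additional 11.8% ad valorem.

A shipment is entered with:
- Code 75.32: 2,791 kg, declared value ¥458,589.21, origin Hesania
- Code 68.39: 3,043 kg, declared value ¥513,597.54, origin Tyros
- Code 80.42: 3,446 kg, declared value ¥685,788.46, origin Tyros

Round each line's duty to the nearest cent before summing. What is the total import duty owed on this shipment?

Line 1 (75.32, Hesania, 2,791 kg, ¥458,589.21):
Base rate for 75.32 is ¥0.66/kg.
Additional duty on 75.32 from Hesania: +11.8% ad valorem. Applied ad valorem rate = 11.8%.
Duty = ¥458,589.21 × 11.8% + 2,791 × ¥0.66 = ¥55,955.59.
Line 2 (68.39, Tyros, 3,043 kg, ¥513,597.54):
Base rate for 68.39 is 33%.
Origin Tyros qualifies under the Corovia–Tyros agreement and 68.39 is covered: preferential rate Free applies instead.
Duty = ¥513,597.54 × 0% = ¥0.00.
Line 3 (80.42, Tyros, 3,446 kg, ¥685,788.46):
Base rate for 80.42 is ¥6.42/kg.
Origin Tyros qualifies under the Corovia–Tyros agreement and 80.42 is covered: preferential rate Free applies instead.
Duty = ¥685,788.46 × 0% = ¥0.00.
Total = ¥55,955.59 + ¥0.00 + ¥0.00 = ¥55,955.59.

¥55,955.59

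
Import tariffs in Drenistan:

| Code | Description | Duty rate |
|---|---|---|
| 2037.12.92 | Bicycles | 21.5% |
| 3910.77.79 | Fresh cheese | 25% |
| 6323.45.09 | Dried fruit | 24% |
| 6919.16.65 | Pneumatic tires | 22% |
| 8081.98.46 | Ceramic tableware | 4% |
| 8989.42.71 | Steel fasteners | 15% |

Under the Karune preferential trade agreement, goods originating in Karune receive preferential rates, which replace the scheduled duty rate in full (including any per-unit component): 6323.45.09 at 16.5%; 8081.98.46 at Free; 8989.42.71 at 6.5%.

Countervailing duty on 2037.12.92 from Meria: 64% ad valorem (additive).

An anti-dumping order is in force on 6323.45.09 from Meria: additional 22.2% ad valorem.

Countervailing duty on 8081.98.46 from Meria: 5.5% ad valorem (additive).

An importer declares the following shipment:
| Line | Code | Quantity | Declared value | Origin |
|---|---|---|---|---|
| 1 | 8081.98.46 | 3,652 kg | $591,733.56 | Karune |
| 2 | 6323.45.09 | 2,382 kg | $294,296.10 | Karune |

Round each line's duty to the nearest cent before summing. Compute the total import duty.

$48,558.86

Line 1 (8081.98.46, Karune, 3,652 kg, $591,733.56):
Base rate for 8081.98.46 is 4%.
Origin Karune qualifies under the Drenistan–Karune agreement and 8081.98.46 is covered: preferential rate Free applies instead.
The additional-duty order on 8081.98.46 targets Meria, not Karune; it does not apply.
Duty = $591,733.56 × 0% = $0.00.
Line 2 (6323.45.09, Karune, 2,382 kg, $294,296.10):
Base rate for 6323.45.09 is 24%.
Origin Karune qualifies under the Drenistan–Karune agreement and 6323.45.09 is covered: preferential rate 16.5% applies instead.
The additional-duty order on 6323.45.09 targets Meria, not Karune; it does not apply.
Duty = $294,296.10 × 16.5% = $48,558.86.
Total = $0.00 + $48,558.86 = $48,558.86.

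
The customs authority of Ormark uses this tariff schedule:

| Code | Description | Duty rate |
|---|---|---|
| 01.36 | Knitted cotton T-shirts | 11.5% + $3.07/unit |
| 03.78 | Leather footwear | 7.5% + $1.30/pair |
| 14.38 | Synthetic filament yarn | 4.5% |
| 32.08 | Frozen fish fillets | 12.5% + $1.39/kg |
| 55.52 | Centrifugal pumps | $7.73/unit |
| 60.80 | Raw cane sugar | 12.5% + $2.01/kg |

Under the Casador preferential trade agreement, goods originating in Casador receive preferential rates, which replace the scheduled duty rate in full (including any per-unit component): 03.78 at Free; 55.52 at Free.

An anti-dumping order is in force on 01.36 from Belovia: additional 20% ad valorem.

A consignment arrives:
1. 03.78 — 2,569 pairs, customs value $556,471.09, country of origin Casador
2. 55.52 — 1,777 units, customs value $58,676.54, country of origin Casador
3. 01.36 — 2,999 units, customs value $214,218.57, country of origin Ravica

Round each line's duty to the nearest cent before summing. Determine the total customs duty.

$33,842.07

Line 1 (03.78, Casador, 2,569 pairs, $556,471.09):
Base rate for 03.78 is 7.5% + $1.30/pair.
Origin Casador qualifies under the Ormark–Casador agreement and 03.78 is covered: preferential rate Free applies instead.
Duty = $556,471.09 × 0% = $0.00.
Line 2 (55.52, Casador, 1,777 units, $58,676.54):
Base rate for 55.52 is $7.73/unit.
Origin Casador qualifies under the Ormark–Casador agreement and 55.52 is covered: preferential rate Free applies instead.
Duty = $58,676.54 × 0% = $0.00.
Line 3 (01.36, Ravica, 2,999 units, $214,218.57):
Base rate for 01.36 is 11.5% + $3.07/unit.
The additional-duty order on 01.36 targets Belovia, not Ravica; it does not apply.
Duty = $214,218.57 × 11.5% + 2,999 × $3.07 = $33,842.07.
Total = $0.00 + $0.00 + $33,842.07 = $33,842.07.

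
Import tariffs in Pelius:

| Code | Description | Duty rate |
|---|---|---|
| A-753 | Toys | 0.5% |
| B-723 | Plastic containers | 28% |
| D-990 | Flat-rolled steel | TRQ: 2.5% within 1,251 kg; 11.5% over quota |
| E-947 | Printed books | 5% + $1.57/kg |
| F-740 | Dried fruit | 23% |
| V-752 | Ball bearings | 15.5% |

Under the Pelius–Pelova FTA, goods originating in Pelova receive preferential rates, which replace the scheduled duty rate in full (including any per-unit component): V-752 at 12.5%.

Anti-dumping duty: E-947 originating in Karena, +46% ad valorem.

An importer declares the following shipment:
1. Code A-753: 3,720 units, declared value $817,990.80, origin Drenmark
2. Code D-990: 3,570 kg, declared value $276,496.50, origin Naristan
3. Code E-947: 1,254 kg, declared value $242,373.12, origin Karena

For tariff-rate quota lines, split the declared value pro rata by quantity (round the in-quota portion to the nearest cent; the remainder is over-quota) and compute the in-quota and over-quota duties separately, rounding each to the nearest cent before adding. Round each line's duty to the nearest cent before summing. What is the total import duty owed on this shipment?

Line 1 (A-753, Drenmark, 3,720 units, $817,990.80):
Base rate for A-753 is 0.5%.
Duty = $817,990.80 × 0.5% = $4,089.95.
Line 2 (D-990, Naristan, 3,570 kg, $276,496.50):
Code D-990 is under a tariff-rate quota (threshold 1,251 kg). In-quota: 1,251 kg at 2.5%; over-quota: 2,319 kg at 11.5%.
Pro-rata value split: in-quota = $276,496.50 × 1,251/3,570 = $96,889.95; over-quota = $276,496.50 − $96,889.95 = $179,606.55.
In-quota duty = $96,889.95 × 2.5% = $2,422.25. Over-quota duty = $179,606.55 × 11.5% = $20,654.75.
Line duty = $2,422.25 + $20,654.75 = $23,077.00.
Line 3 (E-947, Karena, 1,254 kg, $242,373.12):
Base rate for E-947 is 5% + $1.57/kg.
Additional duty on E-947 from Karena: +46%. Applied ad valorem rate: 5% + 46% = 51%.
Duty = $242,373.12 × 51% + 1,254 × $1.57 = $125,579.07.
Total = $4,089.95 + $23,077.00 + $125,579.07 = $152,746.02.

$152,746.02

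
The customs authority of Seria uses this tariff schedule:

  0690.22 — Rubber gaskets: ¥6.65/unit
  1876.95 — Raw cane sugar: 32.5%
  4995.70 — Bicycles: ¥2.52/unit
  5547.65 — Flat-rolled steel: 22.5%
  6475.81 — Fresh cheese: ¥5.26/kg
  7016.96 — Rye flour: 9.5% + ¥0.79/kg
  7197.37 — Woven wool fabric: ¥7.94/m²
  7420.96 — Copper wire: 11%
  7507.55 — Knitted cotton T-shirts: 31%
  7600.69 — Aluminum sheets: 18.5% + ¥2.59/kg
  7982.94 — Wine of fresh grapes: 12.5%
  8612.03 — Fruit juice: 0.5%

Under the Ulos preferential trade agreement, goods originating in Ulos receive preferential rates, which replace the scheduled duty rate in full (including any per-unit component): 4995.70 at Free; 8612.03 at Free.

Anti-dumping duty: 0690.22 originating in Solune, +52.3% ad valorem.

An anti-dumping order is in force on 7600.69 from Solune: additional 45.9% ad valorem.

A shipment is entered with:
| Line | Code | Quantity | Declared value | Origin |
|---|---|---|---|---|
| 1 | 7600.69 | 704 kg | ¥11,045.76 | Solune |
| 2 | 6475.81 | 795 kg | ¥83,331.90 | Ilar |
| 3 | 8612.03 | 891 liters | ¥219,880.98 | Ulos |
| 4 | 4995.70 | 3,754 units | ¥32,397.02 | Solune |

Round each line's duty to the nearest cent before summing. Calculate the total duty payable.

Line 1 (7600.69, Solune, 704 kg, ¥11,045.76):
Base rate for 7600.69 is 18.5% + ¥2.59/kg.
Additional duty on 7600.69 from Solune: +45.9%. Applied ad valorem rate: 18.5% + 45.9% = 64.4%.
Duty = ¥11,045.76 × 64.4% + 704 × ¥2.59 = ¥8,936.83.
Line 2 (6475.81, Ilar, 795 kg, ¥83,331.90):
Base rate for 6475.81 is ¥5.26/kg.
Duty = 795 × ¥5.26 = ¥4,181.70.
Line 3 (8612.03, Ulos, 891 liters, ¥219,880.98):
Base rate for 8612.03 is 0.5%.
Origin Ulos qualifies under the Seria–Ulos agreement and 8612.03 is covered: preferential rate Free applies instead.
Duty = ¥219,880.98 × 0% = ¥0.00.
Line 4 (4995.70, Solune, 3,754 units, ¥32,397.02):
Base rate for 4995.70 is ¥2.52/unit.
4995.70 has an FTA preferential rate, but origin Solune is not Ulos; base rate stands.
Duty = 3,754 × ¥2.52 = ¥9,460.08.
Total = ¥8,936.83 + ¥4,181.70 + ¥0.00 + ¥9,460.08 = ¥22,578.61.

¥22,578.61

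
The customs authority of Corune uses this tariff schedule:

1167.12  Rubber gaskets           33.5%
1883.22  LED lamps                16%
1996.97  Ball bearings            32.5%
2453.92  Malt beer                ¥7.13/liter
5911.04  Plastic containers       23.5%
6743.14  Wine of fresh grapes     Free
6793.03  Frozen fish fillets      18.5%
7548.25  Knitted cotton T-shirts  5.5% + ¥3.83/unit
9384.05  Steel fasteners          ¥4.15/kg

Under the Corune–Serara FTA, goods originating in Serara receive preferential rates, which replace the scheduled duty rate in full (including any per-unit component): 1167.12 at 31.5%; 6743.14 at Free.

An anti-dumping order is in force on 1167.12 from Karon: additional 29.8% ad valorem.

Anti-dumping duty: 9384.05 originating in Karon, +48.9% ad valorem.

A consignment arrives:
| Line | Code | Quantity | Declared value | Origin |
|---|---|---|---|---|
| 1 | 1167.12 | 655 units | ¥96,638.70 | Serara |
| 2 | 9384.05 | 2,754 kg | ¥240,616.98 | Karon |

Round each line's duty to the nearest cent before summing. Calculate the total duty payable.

¥159,531.99

Line 1 (1167.12, Serara, 655 units, ¥96,638.70):
Base rate for 1167.12 is 33.5%.
Origin Serara qualifies under the Corune–Serara agreement and 1167.12 is covered: preferential rate 31.5% applies instead.
The additional-duty order on 1167.12 targets Karon, not Serara; it does not apply.
Duty = ¥96,638.70 × 31.5% = ¥30,441.19.
Line 2 (9384.05, Karon, 2,754 kg, ¥240,616.98):
Base rate for 9384.05 is ¥4.15/kg.
Additional duty on 9384.05 from Karon: +48.9% ad valorem. Applied ad valorem rate = 48.9%.
Duty = ¥240,616.98 × 48.9% + 2,754 × ¥4.15 = ¥129,090.80.
Total = ¥30,441.19 + ¥129,090.80 = ¥159,531.99.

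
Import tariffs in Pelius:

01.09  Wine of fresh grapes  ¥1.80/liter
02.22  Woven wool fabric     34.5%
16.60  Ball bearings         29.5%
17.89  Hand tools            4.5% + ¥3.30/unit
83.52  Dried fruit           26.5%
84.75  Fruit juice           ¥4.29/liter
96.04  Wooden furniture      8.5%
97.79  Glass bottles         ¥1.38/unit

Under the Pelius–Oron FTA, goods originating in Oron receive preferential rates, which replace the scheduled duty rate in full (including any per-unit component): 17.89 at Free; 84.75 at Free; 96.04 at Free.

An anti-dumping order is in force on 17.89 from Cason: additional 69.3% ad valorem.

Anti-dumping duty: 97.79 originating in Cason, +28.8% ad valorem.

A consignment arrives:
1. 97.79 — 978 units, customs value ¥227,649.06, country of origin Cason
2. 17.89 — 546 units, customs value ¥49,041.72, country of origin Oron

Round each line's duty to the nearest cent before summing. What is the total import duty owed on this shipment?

Line 1 (97.79, Cason, 978 units, ¥227,649.06):
Base rate for 97.79 is ¥1.38/unit.
Additional duty on 97.79 from Cason: +28.8% ad valorem. Applied ad valorem rate = 28.8%.
Duty = ¥227,649.06 × 28.8% + 978 × ¥1.38 = ¥66,912.57.
Line 2 (17.89, Oron, 546 units, ¥49,041.72):
Base rate for 17.89 is 4.5% + ¥3.30/unit.
Origin Oron qualifies under the Pelius–Oron agreement and 17.89 is covered: preferential rate Free applies instead.
The additional-duty order on 17.89 targets Cason, not Oron; it does not apply.
Duty = ¥49,041.72 × 0% = ¥0.00.
Total = ¥66,912.57 + ¥0.00 = ¥66,912.57.

¥66,912.57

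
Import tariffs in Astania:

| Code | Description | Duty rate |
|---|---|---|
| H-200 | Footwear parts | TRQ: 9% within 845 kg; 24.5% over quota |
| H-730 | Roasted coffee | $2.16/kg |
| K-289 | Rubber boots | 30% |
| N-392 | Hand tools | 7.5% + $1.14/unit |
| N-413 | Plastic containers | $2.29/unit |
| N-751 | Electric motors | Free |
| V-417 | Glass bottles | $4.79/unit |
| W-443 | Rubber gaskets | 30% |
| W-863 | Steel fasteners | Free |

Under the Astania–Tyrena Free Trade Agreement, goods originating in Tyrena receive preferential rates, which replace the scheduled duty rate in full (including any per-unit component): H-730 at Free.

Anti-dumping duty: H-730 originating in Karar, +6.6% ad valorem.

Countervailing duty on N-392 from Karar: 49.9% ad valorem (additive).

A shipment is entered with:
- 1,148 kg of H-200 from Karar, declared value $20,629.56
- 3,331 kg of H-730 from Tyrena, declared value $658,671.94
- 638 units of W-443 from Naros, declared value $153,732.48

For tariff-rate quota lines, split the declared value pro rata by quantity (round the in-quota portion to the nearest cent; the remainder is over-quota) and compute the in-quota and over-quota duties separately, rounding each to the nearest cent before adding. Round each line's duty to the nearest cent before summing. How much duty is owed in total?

Line 1 (H-200, Karar, 1,148 kg, $20,629.56):
Code H-200 is under a tariff-rate quota (threshold 845 kg). In-quota: 845 kg at 9%; over-quota: 303 kg at 24.5%.
Pro-rata value split: in-quota = $20,629.56 × 845/1,148 = $15,184.65; over-quota = $20,629.56 − $15,184.65 = $5,444.91.
In-quota duty = $15,184.65 × 9% = $1,366.62. Over-quota duty = $5,444.91 × 24.5% = $1,334.00.
Line duty = $1,366.62 + $1,334.00 = $2,700.62.
Line 2 (H-730, Tyrena, 3,331 kg, $658,671.94):
Base rate for H-730 is $2.16/kg.
Origin Tyrena qualifies under the Astania–Tyrena agreement and H-730 is covered: preferential rate Free applies instead.
The additional-duty order on H-730 targets Karar, not Tyrena; it does not apply.
Duty = $658,671.94 × 0% = $0.00.
Line 3 (W-443, Naros, 638 units, $153,732.48):
Base rate for W-443 is 30%.
Duty = $153,732.48 × 30% = $46,119.74.
Total = $2,700.62 + $0.00 + $46,119.74 = $48,820.36.

$48,820.36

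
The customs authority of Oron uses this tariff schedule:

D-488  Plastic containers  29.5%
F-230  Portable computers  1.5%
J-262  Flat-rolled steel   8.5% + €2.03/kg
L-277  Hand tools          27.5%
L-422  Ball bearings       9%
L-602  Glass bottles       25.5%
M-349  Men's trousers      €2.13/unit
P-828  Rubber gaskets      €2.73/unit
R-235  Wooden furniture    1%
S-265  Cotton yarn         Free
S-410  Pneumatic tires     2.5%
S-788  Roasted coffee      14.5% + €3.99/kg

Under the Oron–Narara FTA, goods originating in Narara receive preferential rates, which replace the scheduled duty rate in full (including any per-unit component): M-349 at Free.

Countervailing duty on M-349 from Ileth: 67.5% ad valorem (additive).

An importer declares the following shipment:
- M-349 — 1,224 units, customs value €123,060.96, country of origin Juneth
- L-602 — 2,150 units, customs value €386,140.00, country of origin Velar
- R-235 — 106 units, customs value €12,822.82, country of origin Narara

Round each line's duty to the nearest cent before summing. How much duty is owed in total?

€101,201.05

Line 1 (M-349, Juneth, 1,224 units, €123,060.96):
Base rate for M-349 is €2.13/unit.
M-349 has an FTA preferential rate, but origin Juneth is not Narara; base rate stands.
The additional-duty order on M-349 targets Ileth, not Juneth; it does not apply.
Duty = 1,224 × €2.13 = €2,607.12.
Line 2 (L-602, Velar, 2,150 units, €386,140.00):
Base rate for L-602 is 25.5%.
Duty = €386,140.00 × 25.5% = €98,465.70.
Line 3 (R-235, Narara, 106 units, €12,822.82):
Base rate for R-235 is 1%.
Origin Narara is the FTA partner but R-235 is not on the preference list; base rate stands.
Duty = €12,822.82 × 1% = €128.23.
Total = €2,607.12 + €98,465.70 + €128.23 = €101,201.05.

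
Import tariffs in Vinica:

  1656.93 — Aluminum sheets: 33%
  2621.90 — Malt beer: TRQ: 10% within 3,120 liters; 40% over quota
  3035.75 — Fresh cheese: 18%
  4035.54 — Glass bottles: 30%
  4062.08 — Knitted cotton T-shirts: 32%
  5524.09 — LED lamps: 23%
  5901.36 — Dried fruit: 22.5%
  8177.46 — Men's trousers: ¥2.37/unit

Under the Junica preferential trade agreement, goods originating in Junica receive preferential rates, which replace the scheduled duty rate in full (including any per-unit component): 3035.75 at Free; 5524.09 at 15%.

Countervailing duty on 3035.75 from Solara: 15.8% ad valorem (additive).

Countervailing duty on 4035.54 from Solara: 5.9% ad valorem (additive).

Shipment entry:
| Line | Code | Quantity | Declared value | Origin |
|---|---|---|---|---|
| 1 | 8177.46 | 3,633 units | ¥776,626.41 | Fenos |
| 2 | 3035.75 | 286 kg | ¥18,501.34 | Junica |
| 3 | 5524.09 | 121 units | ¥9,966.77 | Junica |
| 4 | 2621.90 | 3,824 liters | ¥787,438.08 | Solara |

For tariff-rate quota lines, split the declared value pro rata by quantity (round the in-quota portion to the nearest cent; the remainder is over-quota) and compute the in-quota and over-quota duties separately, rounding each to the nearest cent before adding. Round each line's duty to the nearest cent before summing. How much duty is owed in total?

¥132,339.34

Line 1 (8177.46, Fenos, 3,633 units, ¥776,626.41):
Base rate for 8177.46 is ¥2.37/unit.
Duty = 3,633 × ¥2.37 = ¥8,610.21.
Line 2 (3035.75, Junica, 286 kg, ¥18,501.34):
Base rate for 3035.75 is 18%.
Origin Junica qualifies under the Vinica–Junica agreement and 3035.75 is covered: preferential rate Free applies instead.
The additional-duty order on 3035.75 targets Solara, not Junica; it does not apply.
Duty = ¥18,501.34 × 0% = ¥0.00.
Line 3 (5524.09, Junica, 121 units, ¥9,966.77):
Base rate for 5524.09 is 23%.
Origin Junica qualifies under the Vinica–Junica agreement and 5524.09 is covered: preferential rate 15% applies instead.
Duty = ¥9,966.77 × 15% = ¥1,495.02.
Line 4 (2621.90, Solara, 3,824 liters, ¥787,438.08):
Code 2621.90 is under a tariff-rate quota (threshold 3,120 liters). In-quota: 3,120 liters at 10%; over-quota: 704 liters at 40%.
Pro-rata value split: in-quota = ¥787,438.08 × 3,120/3,824 = ¥642,470.40; over-quota = ¥787,438.08 − ¥642,470.40 = ¥144,967.68.
In-quota duty = ¥642,470.40 × 10% = ¥64,247.04. Over-quota duty = ¥144,967.68 × 40% = ¥57,987.07.
Line duty = ¥64,247.04 + ¥57,987.07 = ¥122,234.11.
Total = ¥8,610.21 + ¥0.00 + ¥1,495.02 + ¥122,234.11 = ¥132,339.34.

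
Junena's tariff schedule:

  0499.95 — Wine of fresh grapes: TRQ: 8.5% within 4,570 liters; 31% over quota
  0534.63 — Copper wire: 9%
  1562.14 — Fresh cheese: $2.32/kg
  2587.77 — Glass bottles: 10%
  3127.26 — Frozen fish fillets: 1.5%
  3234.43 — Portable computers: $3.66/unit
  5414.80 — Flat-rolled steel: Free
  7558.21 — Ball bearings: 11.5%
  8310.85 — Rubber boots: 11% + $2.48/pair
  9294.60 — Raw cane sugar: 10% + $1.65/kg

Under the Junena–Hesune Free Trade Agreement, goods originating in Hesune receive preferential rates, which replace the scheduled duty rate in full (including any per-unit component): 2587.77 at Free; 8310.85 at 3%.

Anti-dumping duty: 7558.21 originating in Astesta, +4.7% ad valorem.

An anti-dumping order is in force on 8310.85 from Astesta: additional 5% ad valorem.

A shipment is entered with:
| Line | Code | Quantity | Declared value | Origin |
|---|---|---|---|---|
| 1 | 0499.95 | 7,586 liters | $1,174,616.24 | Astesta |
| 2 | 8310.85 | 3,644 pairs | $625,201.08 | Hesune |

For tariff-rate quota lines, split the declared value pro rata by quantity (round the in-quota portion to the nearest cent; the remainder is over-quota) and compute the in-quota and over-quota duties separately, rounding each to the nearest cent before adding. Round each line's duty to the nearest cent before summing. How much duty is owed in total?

Line 1 (0499.95, Astesta, 7,586 liters, $1,174,616.24):
Code 0499.95 is under a tariff-rate quota (threshold 4,570 liters). In-quota: 4,570 liters at 8.5%; over-quota: 3,016 liters at 31%.
Pro-rata value split: in-quota = $1,174,616.24 × 4,570/7,586 = $707,618.80; over-quota = $1,174,616.24 − $707,618.80 = $466,997.44.
In-quota duty = $707,618.80 × 8.5% = $60,147.60. Over-quota duty = $466,997.44 × 31% = $144,769.21.
Line duty = $60,147.60 + $144,769.21 = $204,916.81.
Line 2 (8310.85, Hesune, 3,644 pairs, $625,201.08):
Base rate for 8310.85 is 11% + $2.48/pair.
Origin Hesune qualifies under the Junena–Hesune agreement and 8310.85 is covered: preferential rate 3% applies instead.
The additional-duty order on 8310.85 targets Astesta, not Hesune; it does not apply.
Duty = $625,201.08 × 3% = $18,756.03.
Total = $204,916.81 + $18,756.03 = $223,672.84.

$223,672.84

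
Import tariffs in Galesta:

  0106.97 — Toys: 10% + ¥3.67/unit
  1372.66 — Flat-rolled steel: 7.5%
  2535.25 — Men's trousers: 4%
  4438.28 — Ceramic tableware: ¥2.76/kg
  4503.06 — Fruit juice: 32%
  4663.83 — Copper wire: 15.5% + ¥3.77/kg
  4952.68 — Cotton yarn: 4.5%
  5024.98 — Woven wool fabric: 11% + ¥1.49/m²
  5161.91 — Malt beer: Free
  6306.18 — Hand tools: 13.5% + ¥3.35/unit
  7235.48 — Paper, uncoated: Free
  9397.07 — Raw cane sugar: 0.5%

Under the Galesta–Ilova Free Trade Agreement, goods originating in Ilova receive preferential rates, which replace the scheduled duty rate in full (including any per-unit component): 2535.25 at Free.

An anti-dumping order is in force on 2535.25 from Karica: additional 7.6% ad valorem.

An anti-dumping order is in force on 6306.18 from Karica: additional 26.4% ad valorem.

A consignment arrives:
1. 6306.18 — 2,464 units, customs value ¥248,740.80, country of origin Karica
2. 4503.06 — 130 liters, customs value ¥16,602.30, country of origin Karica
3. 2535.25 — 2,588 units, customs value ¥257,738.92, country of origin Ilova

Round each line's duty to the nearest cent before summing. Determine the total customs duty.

¥112,814.72

Line 1 (6306.18, Karica, 2,464 units, ¥248,740.80):
Base rate for 6306.18 is 13.5% + ¥3.35/unit.
Additional duty on 6306.18 from Karica: +26.4%. Applied ad valorem rate: 13.5% + 26.4% = 39.9%.
Duty = ¥248,740.80 × 39.9% + 2,464 × ¥3.35 = ¥107,501.98.
Line 2 (4503.06, Karica, 130 liters, ¥16,602.30):
Base rate for 4503.06 is 32%.
Duty = ¥16,602.30 × 32% = ¥5,312.74.
Line 3 (2535.25, Ilova, 2,588 units, ¥257,738.92):
Base rate for 2535.25 is 4%.
Origin Ilova qualifies under the Galesta–Ilova agreement and 2535.25 is covered: preferential rate Free applies instead.
The additional-duty order on 2535.25 targets Karica, not Ilova; it does not apply.
Duty = ¥257,738.92 × 0% = ¥0.00.
Total = ¥107,501.98 + ¥5,312.74 + ¥0.00 = ¥112,814.72.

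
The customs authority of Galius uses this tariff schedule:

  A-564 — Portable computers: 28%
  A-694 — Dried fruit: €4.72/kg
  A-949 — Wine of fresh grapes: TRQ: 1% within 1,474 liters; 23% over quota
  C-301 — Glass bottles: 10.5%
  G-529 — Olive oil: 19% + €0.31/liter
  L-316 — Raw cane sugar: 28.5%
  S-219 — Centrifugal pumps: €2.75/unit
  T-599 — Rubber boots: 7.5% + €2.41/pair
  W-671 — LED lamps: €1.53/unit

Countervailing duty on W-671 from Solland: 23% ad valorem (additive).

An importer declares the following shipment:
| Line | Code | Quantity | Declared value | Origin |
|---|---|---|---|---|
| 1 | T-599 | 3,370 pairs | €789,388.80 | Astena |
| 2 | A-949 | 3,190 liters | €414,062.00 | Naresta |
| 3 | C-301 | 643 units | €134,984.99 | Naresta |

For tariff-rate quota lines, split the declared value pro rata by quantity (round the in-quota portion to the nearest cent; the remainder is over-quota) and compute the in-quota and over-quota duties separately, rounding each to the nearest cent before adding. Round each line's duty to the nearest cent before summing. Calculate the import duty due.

€134,641.99

Line 1 (T-599, Astena, 3,370 pairs, €789,388.80):
Base rate for T-599 is 7.5% + €2.41/pair.
Duty = €789,388.80 × 7.5% + 3,370 × €2.41 = €67,325.86.
Line 2 (A-949, Naresta, 3,190 liters, €414,062.00):
Code A-949 is under a tariff-rate quota (threshold 1,474 liters). In-quota: 1,474 liters at 1%; over-quota: 1,716 liters at 23%.
Pro-rata value split: in-quota = €414,062.00 × 1,474/3,190 = €191,325.20; over-quota = €414,062.00 − €191,325.20 = €222,736.80.
In-quota duty = €191,325.20 × 1% = €1,913.25. Over-quota duty = €222,736.80 × 23% = €51,229.46.
Line duty = €1,913.25 + €51,229.46 = €53,142.71.
Line 3 (C-301, Naresta, 643 units, €134,984.99):
Base rate for C-301 is 10.5%.
Duty = €134,984.99 × 10.5% = €14,173.42.
Total = €67,325.86 + €53,142.71 + €14,173.42 = €134,641.99.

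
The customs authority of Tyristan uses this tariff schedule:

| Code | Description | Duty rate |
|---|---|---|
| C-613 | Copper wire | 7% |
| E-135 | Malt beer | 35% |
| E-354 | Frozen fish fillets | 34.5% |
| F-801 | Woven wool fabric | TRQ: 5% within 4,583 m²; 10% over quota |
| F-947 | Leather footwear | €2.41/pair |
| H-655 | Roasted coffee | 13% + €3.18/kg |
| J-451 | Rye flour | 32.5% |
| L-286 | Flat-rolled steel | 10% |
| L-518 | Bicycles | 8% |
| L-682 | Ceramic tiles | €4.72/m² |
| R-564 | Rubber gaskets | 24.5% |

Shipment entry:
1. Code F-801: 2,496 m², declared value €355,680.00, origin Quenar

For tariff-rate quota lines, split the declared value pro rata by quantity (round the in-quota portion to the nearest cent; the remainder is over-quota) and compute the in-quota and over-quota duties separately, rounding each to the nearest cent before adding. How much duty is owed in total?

Line 1 (F-801, Quenar, 2,496 m², €355,680.00):
Code F-801 is under a tariff-rate quota (threshold 4,583 m²). Quantity 2,496 m² is within the quota, so the in-quota rate 5% applies to the full value.
Duty = €355,680.00 × 5% = €17,784.00.

€17,784.00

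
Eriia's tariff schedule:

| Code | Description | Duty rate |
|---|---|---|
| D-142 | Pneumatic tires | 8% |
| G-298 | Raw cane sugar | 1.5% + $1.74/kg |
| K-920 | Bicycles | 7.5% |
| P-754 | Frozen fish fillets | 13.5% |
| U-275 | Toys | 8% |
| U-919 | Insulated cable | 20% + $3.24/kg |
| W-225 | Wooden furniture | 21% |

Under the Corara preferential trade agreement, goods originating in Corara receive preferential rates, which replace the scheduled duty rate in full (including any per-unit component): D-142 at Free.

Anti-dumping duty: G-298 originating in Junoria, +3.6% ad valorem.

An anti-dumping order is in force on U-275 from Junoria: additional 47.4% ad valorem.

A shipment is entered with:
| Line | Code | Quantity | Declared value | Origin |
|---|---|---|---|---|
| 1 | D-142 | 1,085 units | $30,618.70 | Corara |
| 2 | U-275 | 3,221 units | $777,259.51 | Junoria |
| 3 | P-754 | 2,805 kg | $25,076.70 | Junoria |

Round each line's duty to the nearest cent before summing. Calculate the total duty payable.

Line 1 (D-142, Corara, 1,085 units, $30,618.70):
Base rate for D-142 is 8%.
Origin Corara qualifies under the Eriia–Corara agreement and D-142 is covered: preferential rate Free applies instead.
Duty = $30,618.70 × 0% = $0.00.
Line 2 (U-275, Junoria, 3,221 units, $777,259.51):
Base rate for U-275 is 8%.
Additional duty on U-275 from Junoria: +47.4%. Applied ad valorem rate: 8% + 47.4% = 55.4%.
Duty = $777,259.51 × 55.4% = $430,601.77.
Line 3 (P-754, Junoria, 2,805 kg, $25,076.70):
Base rate for P-754 is 13.5%.
Duty = $25,076.70 × 13.5% = $3,385.35.
Total = $0.00 + $430,601.77 + $3,385.35 = $433,987.12.

$433,987.12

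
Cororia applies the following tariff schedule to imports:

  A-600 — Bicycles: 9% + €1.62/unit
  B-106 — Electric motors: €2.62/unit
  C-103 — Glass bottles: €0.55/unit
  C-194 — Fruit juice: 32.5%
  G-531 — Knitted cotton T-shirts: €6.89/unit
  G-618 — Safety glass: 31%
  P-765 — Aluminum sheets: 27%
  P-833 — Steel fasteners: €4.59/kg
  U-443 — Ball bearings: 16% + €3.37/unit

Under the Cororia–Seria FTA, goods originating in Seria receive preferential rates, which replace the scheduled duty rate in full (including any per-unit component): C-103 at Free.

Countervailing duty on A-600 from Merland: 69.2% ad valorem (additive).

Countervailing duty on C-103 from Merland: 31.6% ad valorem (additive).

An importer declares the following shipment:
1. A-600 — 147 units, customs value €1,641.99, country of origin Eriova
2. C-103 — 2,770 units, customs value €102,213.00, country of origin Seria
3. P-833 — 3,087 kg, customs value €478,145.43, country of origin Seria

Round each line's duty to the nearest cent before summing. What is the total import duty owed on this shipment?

Line 1 (A-600, Eriova, 147 units, €1,641.99):
Base rate for A-600 is 9% + €1.62/unit.
The additional-duty order on A-600 targets Merland, not Eriova; it does not apply.
Duty = €1,641.99 × 9% + 147 × €1.62 = €385.92.
Line 2 (C-103, Seria, 2,770 units, €102,213.00):
Base rate for C-103 is €0.55/unit.
Origin Seria qualifies under the Cororia–Seria agreement and C-103 is covered: preferential rate Free applies instead.
The additional-duty order on C-103 targets Merland, not Seria; it does not apply.
Duty = €102,213.00 × 0% = €0.00.
Line 3 (P-833, Seria, 3,087 kg, €478,145.43):
Base rate for P-833 is €4.59/kg.
Origin Seria is the FTA partner but P-833 is not on the preference list; base rate stands.
Duty = 3,087 × €4.59 = €14,169.33.
Total = €385.92 + €0.00 + €14,169.33 = €14,555.25.

€14,555.25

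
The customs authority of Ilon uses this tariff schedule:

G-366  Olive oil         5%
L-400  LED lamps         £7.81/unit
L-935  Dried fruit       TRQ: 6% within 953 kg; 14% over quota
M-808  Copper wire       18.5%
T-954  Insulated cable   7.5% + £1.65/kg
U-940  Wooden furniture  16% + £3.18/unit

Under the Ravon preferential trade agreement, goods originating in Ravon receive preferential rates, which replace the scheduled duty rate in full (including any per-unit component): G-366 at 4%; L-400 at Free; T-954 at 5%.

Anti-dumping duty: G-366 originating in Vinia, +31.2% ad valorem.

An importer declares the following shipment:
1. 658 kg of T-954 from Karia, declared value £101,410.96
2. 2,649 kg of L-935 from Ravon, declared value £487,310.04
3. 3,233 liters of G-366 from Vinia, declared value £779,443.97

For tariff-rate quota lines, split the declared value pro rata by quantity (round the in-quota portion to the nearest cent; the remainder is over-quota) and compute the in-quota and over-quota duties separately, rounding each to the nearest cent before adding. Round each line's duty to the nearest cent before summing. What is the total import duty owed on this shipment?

£345,048.53

Line 1 (T-954, Karia, 658 kg, £101,410.96):
Base rate for T-954 is 7.5% + £1.65/kg.
T-954 has an FTA preferential rate, but origin Karia is not Ravon; base rate stands.
Duty = £101,410.96 × 7.5% + 658 × £1.65 = £8,691.52.
Line 2 (L-935, Ravon, 2,649 kg, £487,310.04):
Code L-935 is under a tariff-rate quota (threshold 953 kg). In-quota: 953 kg at 6%; over-quota: 1,696 kg at 14%.
Pro-rata value split: in-quota = £487,310.04 × 953/2,649 = £175,313.88; over-quota = £487,310.04 − £175,313.88 = £311,996.16.
In-quota duty = £175,313.88 × 6% = £10,518.83. Over-quota duty = £311,996.16 × 14% = £43,679.46.
Line duty = £10,518.83 + £43,679.46 = £54,198.29.
Line 3 (G-366, Vinia, 3,233 liters, £779,443.97):
Base rate for G-366 is 5%.
G-366 has an FTA preferential rate, but origin Vinia is not Ravon; base rate stands.
Additional duty on G-366 from Vinia: +31.2%. Applied ad valorem rate: 5% + 31.2% = 36.2%.
Duty = £779,443.97 × 36.2% = £282,158.72.
Total = £8,691.52 + £54,198.29 + £282,158.72 = £345,048.53.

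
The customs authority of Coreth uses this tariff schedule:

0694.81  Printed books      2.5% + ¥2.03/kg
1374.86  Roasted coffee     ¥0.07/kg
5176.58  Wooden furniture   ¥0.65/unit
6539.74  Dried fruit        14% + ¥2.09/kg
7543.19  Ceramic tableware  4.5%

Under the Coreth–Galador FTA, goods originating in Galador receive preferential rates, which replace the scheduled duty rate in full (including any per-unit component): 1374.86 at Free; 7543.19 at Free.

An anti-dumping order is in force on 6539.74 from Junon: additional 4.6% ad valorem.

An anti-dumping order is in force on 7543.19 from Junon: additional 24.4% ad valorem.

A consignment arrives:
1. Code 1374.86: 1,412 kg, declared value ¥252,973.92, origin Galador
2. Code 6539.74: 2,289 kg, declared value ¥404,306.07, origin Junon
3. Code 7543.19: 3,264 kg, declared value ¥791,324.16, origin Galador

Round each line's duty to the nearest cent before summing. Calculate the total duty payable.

Line 1 (1374.86, Galador, 1,412 kg, ¥252,973.92):
Base rate for 1374.86 is ¥0.07/kg.
Origin Galador qualifies under the Coreth–Galador agreement and 1374.86 is covered: preferential rate Free applies instead.
Duty = ¥252,973.92 × 0% = ¥0.00.
Line 2 (6539.74, Junon, 2,289 kg, ¥404,306.07):
Base rate for 6539.74 is 14% + ¥2.09/kg.
Additional duty on 6539.74 from Junon: +4.6%. Applied ad valorem rate: 14% + 4.6% = 18.6%.
Duty = ¥404,306.07 × 18.6% + 2,289 × ¥2.09 = ¥79,984.94.
Line 3 (7543.19, Galador, 3,264 kg, ¥791,324.16):
Base rate for 7543.19 is 4.5%.
Origin Galador qualifies under the Coreth–Galador agreement and 7543.19 is covered: preferential rate Free applies instead.
The additional-duty order on 7543.19 targets Junon, not Galador; it does not apply.
Duty = ¥791,324.16 × 0% = ¥0.00.
Total = ¥0.00 + ¥79,984.94 + ¥0.00 = ¥79,984.94.

¥79,984.94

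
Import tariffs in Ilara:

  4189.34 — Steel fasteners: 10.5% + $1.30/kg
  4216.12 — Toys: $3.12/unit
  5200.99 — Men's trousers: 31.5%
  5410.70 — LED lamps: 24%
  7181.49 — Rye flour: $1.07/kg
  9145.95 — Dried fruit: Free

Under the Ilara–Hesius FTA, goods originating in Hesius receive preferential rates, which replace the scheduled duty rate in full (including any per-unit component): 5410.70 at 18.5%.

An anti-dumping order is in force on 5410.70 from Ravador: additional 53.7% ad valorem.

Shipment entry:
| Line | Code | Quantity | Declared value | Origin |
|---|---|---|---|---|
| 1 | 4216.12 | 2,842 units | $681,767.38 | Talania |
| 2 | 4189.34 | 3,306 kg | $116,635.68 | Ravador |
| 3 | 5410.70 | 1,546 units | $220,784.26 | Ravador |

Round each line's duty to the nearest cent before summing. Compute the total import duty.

Line 1 (4216.12, Talania, 2,842 units, $681,767.38):
Base rate for 4216.12 is $3.12/unit.
Duty = 2,842 × $3.12 = $8,867.04.
Line 2 (4189.34, Ravador, 3,306 kg, $116,635.68):
Base rate for 4189.34 is 10.5% + $1.30/kg.
Duty = $116,635.68 × 10.5% + 3,306 × $1.30 = $16,544.55.
Line 3 (5410.70, Ravador, 1,546 units, $220,784.26):
Base rate for 5410.70 is 24%.
5410.70 has an FTA preferential rate, but origin Ravador is not Hesius; base rate stands.
Additional duty on 5410.70 from Ravador: +53.7%. Applied ad valorem rate: 24% + 53.7% = 77.7%.
Duty = $220,784.26 × 77.7% = $171,549.37.
Total = $8,867.04 + $16,544.55 + $171,549.37 = $196,960.96.

$196,960.96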